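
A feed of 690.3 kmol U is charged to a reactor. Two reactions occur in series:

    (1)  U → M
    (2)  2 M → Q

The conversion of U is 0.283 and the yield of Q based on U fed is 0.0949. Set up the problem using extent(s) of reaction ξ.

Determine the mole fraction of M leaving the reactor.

Conversion of U: U consumed = 1ξ₁ = 0.283 × 690.3 → ξ₁ = 195.4 kmol.
Yield of Q: 1ξ₂ / 690.3 = 0.0949 → ξ₂ = 65.51 kmol.
Outlet amounts (n = n₀ + Σ ν·ξ):
  U: 690.3 − 1(195.4) = 494.9
  M: 0 + 1(195.4) − 2(65.51) = 64.34
  Q: 0 + 1(65.51) = 65.51
Total out = 624.8 kmol; y_M = 64.34 / 624.8 = 0.103.

0.103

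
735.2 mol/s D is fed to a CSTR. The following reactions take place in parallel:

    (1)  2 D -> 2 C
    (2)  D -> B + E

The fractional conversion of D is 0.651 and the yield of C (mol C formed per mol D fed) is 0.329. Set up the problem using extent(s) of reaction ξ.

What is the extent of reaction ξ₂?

Yield of C: 2ξ₁ / 735.2 = 0.329 → ξ₁ = 120.9 mol/s.
Conversion of D: 2ξ₁ + 1ξ₂ = 0.651 × 735.2 = 478.6 → ξ₂ = 236.7 mol/s.
Outlet amounts (n = n₀ + Σ ν·ξ):
  D: 735.2 − 2(120.9) − 1(236.7) = 256.6
  C: 0 + 2(120.9) = 241.9
  B: 0 + 1(236.7) = 236.7
  E: 0 + 1(236.7) = 236.7

ξ₂ = 237 mol/s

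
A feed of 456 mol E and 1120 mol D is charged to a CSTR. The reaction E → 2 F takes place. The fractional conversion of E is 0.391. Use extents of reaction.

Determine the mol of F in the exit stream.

357 mol

E reacted = 0.391 × 456 = 178.3 mol; ν_E = −1, so ξ = 178.3/1 = 178.3 mol.
Outlet amounts (n = n₀ + ν ξ):
  E: 456 − 1(178.3) = 277.7
  F: 0 + 2(178.3) = 356.6
  D: 1120 (inert)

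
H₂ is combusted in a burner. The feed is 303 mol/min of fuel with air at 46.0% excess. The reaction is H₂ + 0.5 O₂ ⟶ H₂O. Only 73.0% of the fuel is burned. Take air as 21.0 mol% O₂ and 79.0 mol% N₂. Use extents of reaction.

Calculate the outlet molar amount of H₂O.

221 mol/min

Stoichiometric O₂ = 0.5 × 303 = 151.5 mol/min; O₂ fed = 151.5 × 1.460 = 221.2 mol/min.
N₂ fed = 221.2 × 79/21 = 832.1 mol/min.
Fuel reacted = 0.73 × 303 → ξ = 221.2 mol/min.
Outlet (n = n₀ + ν ξ):
  H₂: 303 − 1(221.2) = 81.81
  O₂: 221.2 − 0.5(221.2) = 110.6
  N₂: 832.1 (inert)
  H₂O: 0 + 1(221.2) = 221.2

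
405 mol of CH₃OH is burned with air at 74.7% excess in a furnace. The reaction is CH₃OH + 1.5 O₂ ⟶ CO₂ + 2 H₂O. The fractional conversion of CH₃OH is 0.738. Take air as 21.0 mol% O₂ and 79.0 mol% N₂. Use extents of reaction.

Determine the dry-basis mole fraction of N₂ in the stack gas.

0.797

Stoichiometric O₂ = 1.5 × 405 = 607.5 mol; O₂ fed = 607.5 × 1.747 = 1061 mol.
N₂ fed = 1061 × 79/21 = 3993 mol.
Fuel reacted = 0.738 × 405 → ξ = 298.9 mol.
Outlet (n = n₀ + ν ξ):
  CH₃OH: 405 − 1(298.9) = 106.1
  O₂: 1061 − 1.5(298.9) = 613
  N₂: 3993 (inert)
  CO₂: 0 + 1(298.9) = 298.9
  H₂O: 0 + 2(298.9) = 597.8
Dry total = 5010 mol; y_N₂ (dry) = 3993 / 5010 = 0.7968.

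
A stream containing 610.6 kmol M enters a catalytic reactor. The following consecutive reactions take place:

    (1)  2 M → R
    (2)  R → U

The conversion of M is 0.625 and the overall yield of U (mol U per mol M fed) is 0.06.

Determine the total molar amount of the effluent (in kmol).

Conversion of M: M consumed = 2ξ₁ = 0.625 × 610.6 → ξ₁ = 190.8 kmol.
Yield of U: 1ξ₂ / 610.6 = 0.06 → ξ₂ = 36.64 kmol.
Outlet amounts (n = n₀ + Σ ν·ξ):
  M: 610.6 − 2(190.8) = 229
  R: 0 + 1(190.8) − 1(36.64) = 154.2
  U: 0 + 1(36.64) = 36.64
Total out = 229 + 154.2 + 36.64 = 419.8 kmol.

420 kmol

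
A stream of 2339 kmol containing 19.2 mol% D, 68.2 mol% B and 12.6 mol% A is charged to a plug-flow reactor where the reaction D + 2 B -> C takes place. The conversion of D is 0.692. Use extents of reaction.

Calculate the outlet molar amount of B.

D reacted = 0.692 × 449.1 = 310.8 kmol; ν_D = −1, so ξ = 310.8/1 = 310.8 kmol.
Outlet amounts (n = n₀ + ν ξ):
  D: 449.1 − 1(310.8) = 138.3
  B: 1595 − 2(310.8) = 973.7
  C: 0 + 1(310.8) = 310.8
  A: 294.7 (inert)

974 kmol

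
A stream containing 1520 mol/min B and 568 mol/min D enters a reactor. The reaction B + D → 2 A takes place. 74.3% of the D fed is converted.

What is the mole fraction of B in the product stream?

D reacted = 0.743 × 568 = 422 mol/min; ν_D = −1, so ξ = 422/1 = 422 mol/min.
Outlet amounts (n = n₀ + ν ξ):
  B: 1520 − 1(422) = 1098
  D: 568 − 1(422) = 146
  A: 0 + 2(422) = 844
Total out = 2088 mol/min; y_B = 1098 / 2088 = 0.5259.

0.526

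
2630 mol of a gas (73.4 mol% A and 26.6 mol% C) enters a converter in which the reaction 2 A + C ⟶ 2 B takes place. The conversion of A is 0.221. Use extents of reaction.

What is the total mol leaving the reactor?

A reacted = 0.221 × 1930 = 426.6 mol; ν_A = −2, so ξ = 426.6/2 = 213.3 mol.
Outlet amounts (n = n₀ + ν ξ):
  A: 1930 − 2(213.3) = 1504
  C: 699.6 − 1(213.3) = 486.3
  B: 0 + 2(213.3) = 426.6
Total out = 1504 + 486.3 + 426.6 = 2417 mol.

2420 mol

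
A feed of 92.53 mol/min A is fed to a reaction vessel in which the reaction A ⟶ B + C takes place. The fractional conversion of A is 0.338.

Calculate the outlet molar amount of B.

A reacted = 0.338 × 92.53 = 31.28 mol/min; ν_A = −1, so ξ = 31.28/1 = 31.28 mol/min.
Outlet amounts (n = n₀ + ν ξ):
  A: 92.53 − 1(31.28) = 61.25
  B: 0 + 1(31.28) = 31.28
  C: 0 + 1(31.28) = 31.28

31.3 mol/min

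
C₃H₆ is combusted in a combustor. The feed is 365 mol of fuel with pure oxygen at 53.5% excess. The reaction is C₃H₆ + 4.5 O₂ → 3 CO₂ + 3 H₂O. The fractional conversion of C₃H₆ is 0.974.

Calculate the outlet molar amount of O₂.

Stoichiometric O₂ = 4.5 × 365 = 1642 mol; O₂ fed = 1642 × 1.535 = 2521 mol.
Fuel reacted = 0.974 × 365 → ξ = 355.5 mol.
Outlet (n = n₀ + ν ξ):
  C₃H₆: 365 − 1(355.5) = 9.49
  O₂: 2521 − 4.5(355.5) = 921.4
  CO₂: 0 + 3(355.5) = 1067
  H₂O: 0 + 3(355.5) = 1067

921 mol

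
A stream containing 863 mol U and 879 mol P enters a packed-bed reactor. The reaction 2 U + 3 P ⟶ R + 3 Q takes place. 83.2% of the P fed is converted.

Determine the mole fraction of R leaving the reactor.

0.163

P reacted = 0.832 × 879 = 731.3 mol; ν_P = −3, so ξ = 731.3/3 = 243.8 mol.
Outlet amounts (n = n₀ + ν ξ):
  U: 863 − 2(243.8) = 375.4
  P: 879 − 3(243.8) = 147.7
  R: 0 + 1(243.8) = 243.8
  Q: 0 + 3(243.8) = 731.3
Total out = 1498 mol; y_R = 243.8 / 1498 = 0.1627.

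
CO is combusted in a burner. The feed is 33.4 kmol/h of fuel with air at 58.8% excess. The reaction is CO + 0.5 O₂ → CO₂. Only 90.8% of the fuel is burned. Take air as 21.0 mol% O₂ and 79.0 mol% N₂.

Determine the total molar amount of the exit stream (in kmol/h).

145 kmol/h

Stoichiometric O₂ = 0.5 × 33.4 = 16.7 kmol/h; O₂ fed = 16.7 × 1.588 = 26.52 kmol/h.
N₂ fed = 26.52 × 79/21 = 99.76 kmol/h.
Fuel reacted = 0.908 × 33.4 → ξ = 30.33 kmol/h.
Outlet (n = n₀ + ν ξ):
  CO: 33.4 − 1(30.33) = 3.073
  O₂: 26.52 − 0.5(30.33) = 11.36
  N₂: 99.76 (inert)
  CO₂: 0 + 1(30.33) = 30.33
Total out = 3.073 + 11.36 + 99.76 + 30.33 = 144.5 kmol/h.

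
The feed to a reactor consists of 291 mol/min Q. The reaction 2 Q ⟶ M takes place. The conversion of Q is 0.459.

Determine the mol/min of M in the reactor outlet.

66.8 mol/min

Q reacted = 0.459 × 291 = 133.6 mol/min; ν_Q = −2, so ξ = 133.6/2 = 66.78 mol/min.
Outlet amounts (n = n₀ + ν ξ):
  Q: 291 − 2(66.78) = 157.4
  M: 0 + 1(66.78) = 66.78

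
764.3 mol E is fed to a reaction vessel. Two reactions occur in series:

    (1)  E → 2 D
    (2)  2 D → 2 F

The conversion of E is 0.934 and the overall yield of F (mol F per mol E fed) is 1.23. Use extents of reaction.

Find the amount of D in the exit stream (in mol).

Conversion of E: E consumed = 1ξ₁ = 0.934 × 764.3 → ξ₁ = 713.9 mol.
Yield of F: 2ξ₂ / 764.3 = 1.23 → ξ₂ = 470 mol.
Outlet amounts (n = n₀ + Σ ν·ξ):
  E: 764.3 − 1(713.9) = 50.44
  D: 0 + 2(713.9) − 2(470) = 487.6
  F: 0 + 2(470) = 940.1

488 mol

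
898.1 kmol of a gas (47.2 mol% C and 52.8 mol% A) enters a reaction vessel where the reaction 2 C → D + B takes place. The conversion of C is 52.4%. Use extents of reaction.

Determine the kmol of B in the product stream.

C reacted = 0.524 × 423.9 = 222.1 kmol; ν_C = −2, so ξ = 222.1/2 = 111.1 kmol.
Outlet amounts (n = n₀ + ν ξ):
  C: 423.9 − 2(111.1) = 201.8
  D: 0 + 1(111.1) = 111.1
  B: 0 + 1(111.1) = 111.1
  A: 474.2 (inert)

111 kmol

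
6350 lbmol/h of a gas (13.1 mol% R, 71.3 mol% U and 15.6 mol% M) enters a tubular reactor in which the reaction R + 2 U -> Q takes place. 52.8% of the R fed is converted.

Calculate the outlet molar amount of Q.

439 lbmol/h

R reacted = 0.528 × 831.9 = 439.2 lbmol/h; ν_R = −1, so ξ = 439.2/1 = 439.2 lbmol/h.
Outlet amounts (n = n₀ + ν ξ):
  R: 831.9 − 1(439.2) = 392.6
  U: 4528 − 2(439.2) = 3649
  Q: 0 + 1(439.2) = 439.2
  M: 990.6 (inert)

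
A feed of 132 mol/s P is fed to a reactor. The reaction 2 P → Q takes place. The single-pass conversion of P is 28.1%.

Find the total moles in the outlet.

P reacted = 0.281 × 132 = 37.09 mol/s; ν_P = −2, so ξ = 37.09/2 = 18.55 mol/s.
Outlet amounts (n = n₀ + ν ξ):
  P: 132 − 2(18.55) = 94.91
  Q: 0 + 1(18.55) = 18.55
Total out = 94.91 + 18.55 = 113.5 mol/s.

113 mol/s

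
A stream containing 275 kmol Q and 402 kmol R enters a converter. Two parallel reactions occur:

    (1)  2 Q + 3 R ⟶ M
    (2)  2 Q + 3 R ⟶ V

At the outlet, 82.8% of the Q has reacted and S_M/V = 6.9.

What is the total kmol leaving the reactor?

Conversion of Q: Q consumed = 0.828 × 275 = 227.7 kmol = 2ξ₁ + 2ξ₂.
Selectivity: 1ξ₁ / (1ξ₂) = 6.9 → ξ₁ = 6.9 ξ₂.
Substitute: (2·6.9 + 2) ξ₂ = 227.7 → ξ₂ = 14.41 kmol, ξ₁ = 99.44 kmol.
Outlet amounts (n = n₀ + Σ ν·ξ):
  Q: 275 − 2(99.44) − 2(14.41) = 47.3
  R: 402 − 3(99.44) − 3(14.41) = 60.45
  M: 0 + 1(99.44) = 99.44
  V: 0 + 1(14.41) = 14.41
Total out = 47.3 + 60.45 + 99.44 + 14.41 = 221.6 kmol.

222 kmol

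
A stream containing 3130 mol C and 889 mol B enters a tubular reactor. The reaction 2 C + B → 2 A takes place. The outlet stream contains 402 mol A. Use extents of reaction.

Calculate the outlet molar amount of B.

688 mol

For A: n = n₀ + 2ξ → 402 = 0 + 2ξ, giving ξ = 201 mol.
Outlet amounts (n = n₀ + ν ξ):
  C: 3130 − 2(201) = 2728
  B: 889 − 1(201) = 688
  A: 0 + 2(201) = 402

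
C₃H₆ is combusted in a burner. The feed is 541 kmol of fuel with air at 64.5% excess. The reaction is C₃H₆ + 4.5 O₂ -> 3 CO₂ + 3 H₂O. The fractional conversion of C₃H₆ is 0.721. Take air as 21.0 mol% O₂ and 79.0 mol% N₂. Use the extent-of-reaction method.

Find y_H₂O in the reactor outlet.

Stoichiometric O₂ = 4.5 × 541 = 2434 kmol; O₂ fed = 2434 × 1.645 = 4005 kmol.
N₂ fed = 4005 × 79/21 = 15070 kmol.
Fuel reacted = 0.721 × 541 → ξ = 390.1 kmol.
Outlet (n = n₀ + ν ξ):
  C₃H₆: 541 − 1(390.1) = 150.9
  O₂: 4005 − 4.5(390.1) = 2249
  N₂: 15070 (inert)
  CO₂: 0 + 3(390.1) = 1170
  H₂O: 0 + 3(390.1) = 1170
Total out = 19810 kmol; y_H₂O = 1170 / 19810 = 0.05908.

0.0591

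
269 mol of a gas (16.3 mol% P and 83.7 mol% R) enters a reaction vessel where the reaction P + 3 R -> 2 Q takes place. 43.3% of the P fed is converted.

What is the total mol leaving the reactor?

P reacted = 0.433 × 43.85 = 18.99 mol; ν_P = −1, so ξ = 18.99/1 = 18.99 mol.
Outlet amounts (n = n₀ + ν ξ):
  P: 43.85 − 1(18.99) = 24.86
  R: 225.2 − 3(18.99) = 168.2
  Q: 0 + 2(18.99) = 37.97
Total out = 24.86 + 168.2 + 37.97 = 231 mol.

231 mol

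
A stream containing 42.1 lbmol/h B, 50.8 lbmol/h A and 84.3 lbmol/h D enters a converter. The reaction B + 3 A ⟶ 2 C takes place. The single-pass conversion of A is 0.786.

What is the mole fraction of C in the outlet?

A reacted = 0.786 × 50.8 = 39.93 lbmol/h; ν_A = −3, so ξ = 39.93/3 = 13.31 lbmol/h.
Outlet amounts (n = n₀ + ν ξ):
  B: 42.1 − 1(13.31) = 28.79
  A: 50.8 − 3(13.31) = 10.87
  C: 0 + 2(13.31) = 26.62
  D: 84.3 (inert)
Total out = 150.6 lbmol/h; y_C = 26.62 / 150.6 = 0.1768.

0.177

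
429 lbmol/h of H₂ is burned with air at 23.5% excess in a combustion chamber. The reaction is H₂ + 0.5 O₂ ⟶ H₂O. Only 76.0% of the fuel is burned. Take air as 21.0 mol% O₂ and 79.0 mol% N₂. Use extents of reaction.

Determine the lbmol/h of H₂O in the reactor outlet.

Stoichiometric O₂ = 0.5 × 429 = 214.5 lbmol/h; O₂ fed = 214.5 × 1.235 = 264.9 lbmol/h.
N₂ fed = 264.9 × 79/21 = 996.6 lbmol/h.
Fuel reacted = 0.76 × 429 → ξ = 326 lbmol/h.
Outlet (n = n₀ + ν ξ):
  H₂: 429 − 1(326) = 103
  O₂: 264.9 − 0.5(326) = 101.9
  N₂: 996.6 (inert)
  H₂O: 0 + 1(326) = 326

326 lbmol/h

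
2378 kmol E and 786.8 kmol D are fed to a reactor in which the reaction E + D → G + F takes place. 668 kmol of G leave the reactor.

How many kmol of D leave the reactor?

For G: n = n₀ + 1ξ → 668 = 0 + 1ξ, giving ξ = 668 kmol.
Outlet amounts (n = n₀ + ν ξ):
  E: 2378 − 1(668) = 1710
  D: 786.8 − 1(668) = 118.8
  G: 0 + 1(668) = 668
  F: 0 + 1(668) = 668

119 kmol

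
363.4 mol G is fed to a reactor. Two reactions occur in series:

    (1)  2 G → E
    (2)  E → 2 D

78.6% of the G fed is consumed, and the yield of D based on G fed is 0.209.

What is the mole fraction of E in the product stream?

0.405

Conversion of G: G consumed = 2ξ₁ = 0.786 × 363.4 → ξ₁ = 142.8 mol.
Yield of D: 2ξ₂ / 363.4 = 0.209 → ξ₂ = 37.98 mol.
Outlet amounts (n = n₀ + Σ ν·ξ):
  G: 363.4 − 2(142.8) = 77.77
  E: 0 + 1(142.8) − 1(37.98) = 104.8
  D: 0 + 2(37.98) = 75.95
Total out = 258.6 mol; y_E = 104.8 / 258.6 = 0.4055.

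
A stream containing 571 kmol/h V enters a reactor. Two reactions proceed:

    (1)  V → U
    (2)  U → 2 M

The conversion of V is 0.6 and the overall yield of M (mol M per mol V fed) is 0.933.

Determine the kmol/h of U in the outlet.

Conversion of V: V consumed = 1ξ₁ = 0.6 × 571 → ξ₁ = 342.6 kmol/h.
Yield of M: 2ξ₂ / 571 = 0.933 → ξ₂ = 266.4 kmol/h.
Outlet amounts (n = n₀ + Σ ν·ξ):
  V: 571 − 1(342.6) = 228.4
  U: 0 + 1(342.6) − 1(266.4) = 76.23
  M: 0 + 2(266.4) = 532.7

76.2 kmol/h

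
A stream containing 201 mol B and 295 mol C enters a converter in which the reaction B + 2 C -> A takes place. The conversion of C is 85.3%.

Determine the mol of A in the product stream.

C reacted = 0.853 × 295 = 251.6 mol; ν_C = −2, so ξ = 251.6/2 = 125.8 mol.
Outlet amounts (n = n₀ + ν ξ):
  B: 201 − 1(125.8) = 75.18
  C: 295 − 2(125.8) = 43.37
  A: 0 + 1(125.8) = 125.8

126 mol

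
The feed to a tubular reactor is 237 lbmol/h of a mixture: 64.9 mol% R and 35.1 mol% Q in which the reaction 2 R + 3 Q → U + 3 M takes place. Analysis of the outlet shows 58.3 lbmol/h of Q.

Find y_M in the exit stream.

For Q: n = n₀ − 3ξ → 58.3 = 83.19 − 3ξ, giving ξ = 8.296 lbmol/h.
Outlet amounts (n = n₀ + ν ξ):
  R: 153.8 − 2(8.296) = 137.2
  Q: 83.19 − 3(8.296) = 58.3
  U: 0 + 1(8.296) = 8.296
  M: 0 + 3(8.296) = 24.89
Total out = 228.7 lbmol/h; y_M = 24.89 / 228.7 = 0.1088.

0.109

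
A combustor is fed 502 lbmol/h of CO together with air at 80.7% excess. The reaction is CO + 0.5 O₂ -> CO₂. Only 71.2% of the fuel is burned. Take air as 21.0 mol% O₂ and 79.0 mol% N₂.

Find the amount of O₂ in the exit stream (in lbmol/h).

275 lbmol/h

Stoichiometric O₂ = 0.5 × 502 = 251 lbmol/h; O₂ fed = 251 × 1.807 = 453.6 lbmol/h.
N₂ fed = 453.6 × 79/21 = 1706 lbmol/h.
Fuel reacted = 0.712 × 502 → ξ = 357.4 lbmol/h.
Outlet (n = n₀ + ν ξ):
  CO: 502 − 1(357.4) = 144.6
  O₂: 453.6 − 0.5(357.4) = 274.8
  N₂: 1706 (inert)
  CO₂: 0 + 1(357.4) = 357.4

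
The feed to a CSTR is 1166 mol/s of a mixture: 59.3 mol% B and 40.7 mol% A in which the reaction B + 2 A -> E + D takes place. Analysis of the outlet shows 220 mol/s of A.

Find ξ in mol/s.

For A: n = n₀ − 2ξ → 220 = 474.6 − 2ξ, giving ξ = 127.3 mol/s.
Outlet amounts (n = n₀ + ν ξ):
  B: 691.4 − 1(127.3) = 564.2
  A: 474.6 − 2(127.3) = 220
  E: 0 + 1(127.3) = 127.3
  D: 0 + 1(127.3) = 127.3

ξ = 127 mol/s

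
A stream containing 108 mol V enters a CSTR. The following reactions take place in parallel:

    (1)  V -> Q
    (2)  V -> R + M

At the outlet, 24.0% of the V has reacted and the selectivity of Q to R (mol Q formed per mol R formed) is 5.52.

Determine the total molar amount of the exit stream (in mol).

112 mol

Conversion of V: V consumed = 0.24 × 108 = 25.92 mol = 1ξ₁ + 1ξ₂.
Selectivity: 1ξ₁ / (1ξ₂) = 5.52 → ξ₁ = 5.52 ξ₂.
Substitute: (1·5.52 + 1) ξ₂ = 25.92 → ξ₂ = 3.975 mol, ξ₁ = 21.94 mol.
Outlet amounts (n = n₀ + Σ ν·ξ):
  V: 108 − 1(21.94) − 1(3.975) = 82.08
  Q: 0 + 1(21.94) = 21.94
  R: 0 + 1(3.975) = 3.975
  M: 0 + 1(3.975) = 3.975
Total out = 82.08 + 21.94 + 3.975 + 3.975 = 112 mol.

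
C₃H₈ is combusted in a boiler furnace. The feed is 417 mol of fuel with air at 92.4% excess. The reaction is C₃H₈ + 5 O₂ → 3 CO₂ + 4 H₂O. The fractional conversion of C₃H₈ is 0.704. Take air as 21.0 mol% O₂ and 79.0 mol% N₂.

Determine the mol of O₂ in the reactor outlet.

Stoichiometric O₂ = 5 × 417 = 2085 mol; O₂ fed = 2085 × 1.924 = 4012 mol.
N₂ fed = 4012 × 79/21 = 15090 mol.
Fuel reacted = 0.704 × 417 → ξ = 293.6 mol.
Outlet (n = n₀ + ν ξ):
  C₃H₈: 417 − 1(293.6) = 123.4
  O₂: 4012 − 5(293.6) = 2544
  N₂: 15090 (inert)
  CO₂: 0 + 3(293.6) = 880.7
  H₂O: 0 + 4(293.6) = 1174

2540 mol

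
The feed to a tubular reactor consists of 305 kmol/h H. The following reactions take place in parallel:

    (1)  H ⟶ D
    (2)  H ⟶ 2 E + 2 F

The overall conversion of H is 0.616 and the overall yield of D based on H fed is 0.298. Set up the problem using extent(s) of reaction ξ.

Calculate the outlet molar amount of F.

Yield of D: 1ξ₁ / 305 = 0.298 → ξ₁ = 90.89 kmol/h.
Conversion of H: 1ξ₁ + 1ξ₂ = 0.616 × 305 = 187.9 → ξ₂ = 96.99 kmol/h.
Outlet amounts (n = n₀ + Σ ν·ξ):
  H: 305 − 1(90.89) − 1(96.99) = 117.1
  D: 0 + 1(90.89) = 90.89
  E: 0 + 2(96.99) = 194
  F: 0 + 2(96.99) = 194

194 kmol/h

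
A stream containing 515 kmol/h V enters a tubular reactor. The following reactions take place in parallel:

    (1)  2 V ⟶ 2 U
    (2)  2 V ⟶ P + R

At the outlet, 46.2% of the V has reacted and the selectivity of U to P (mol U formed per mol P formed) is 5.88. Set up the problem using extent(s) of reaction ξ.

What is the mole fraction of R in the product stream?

0.0586

Conversion of V: V consumed = 0.462 × 515 = 237.9 kmol/h = 2ξ₁ + 2ξ₂.
Selectivity: 2ξ₁ / (1ξ₂) = 5.88 → ξ₁ = 2.94 ξ₂.
Substitute: (2·2.94 + 2) ξ₂ = 237.9 → ξ₂ = 30.19 kmol/h, ξ₁ = 88.77 kmol/h.
Outlet amounts (n = n₀ + Σ ν·ξ):
  V: 515 − 2(88.77) − 2(30.19) = 277.1
  U: 0 + 2(88.77) = 177.5
  P: 0 + 1(30.19) = 30.19
  R: 0 + 1(30.19) = 30.19
Total out = 515 kmol/h; y_R = 30.19 / 515 = 0.05863.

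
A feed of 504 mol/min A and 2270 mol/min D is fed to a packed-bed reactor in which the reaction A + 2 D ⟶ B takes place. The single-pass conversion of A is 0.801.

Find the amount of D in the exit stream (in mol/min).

A reacted = 0.801 × 504 = 403.7 mol/min; ν_A = −1, so ξ = 403.7/1 = 403.7 mol/min.
Outlet amounts (n = n₀ + ν ξ):
  A: 504 − 1(403.7) = 100.3
  D: 2270 − 2(403.7) = 1463
  B: 0 + 1(403.7) = 403.7

1460 mol/min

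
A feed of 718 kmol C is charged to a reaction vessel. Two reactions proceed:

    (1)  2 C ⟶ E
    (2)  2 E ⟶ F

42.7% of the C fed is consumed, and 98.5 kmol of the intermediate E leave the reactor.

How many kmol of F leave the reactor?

27.4 kmol

Conversion of C: C consumed = 2ξ₁ = 0.427 × 718 → ξ₁ = 153.3 kmol.
E balance: n_E = 0 + 1ξ₁ − 2ξ₂ = 98.5 → ξ₂ = (1·153.3 − 98.5)/2 = 27.4 kmol.
Outlet amounts (n = n₀ + Σ ν·ξ):
  C: 718 − 2(153.3) = 411.4
  E: 0 + 1(153.3) − 2(27.4) = 98.5
  F: 0 + 1(27.4) = 27.4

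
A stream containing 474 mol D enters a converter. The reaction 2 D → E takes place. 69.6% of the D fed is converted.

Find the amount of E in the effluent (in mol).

D reacted = 0.696 × 474 = 329.9 mol; ν_D = −2, so ξ = 329.9/2 = 165 mol.
Outlet amounts (n = n₀ + ν ξ):
  D: 474 − 2(165) = 144.1
  E: 0 + 1(165) = 165

165 mol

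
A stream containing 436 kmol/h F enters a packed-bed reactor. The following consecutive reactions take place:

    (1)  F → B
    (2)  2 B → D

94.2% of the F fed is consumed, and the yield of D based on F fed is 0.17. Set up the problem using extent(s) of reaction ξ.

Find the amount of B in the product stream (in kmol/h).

Conversion of F: F consumed = 1ξ₁ = 0.942 × 436 → ξ₁ = 410.7 kmol/h.
Yield of D: 1ξ₂ / 436 = 0.17 → ξ₂ = 74.12 kmol/h.
Outlet amounts (n = n₀ + Σ ν·ξ):
  F: 436 − 1(410.7) = 25.29
  B: 0 + 1(410.7) − 2(74.12) = 262.5
  D: 0 + 1(74.12) = 74.12

262 kmol/h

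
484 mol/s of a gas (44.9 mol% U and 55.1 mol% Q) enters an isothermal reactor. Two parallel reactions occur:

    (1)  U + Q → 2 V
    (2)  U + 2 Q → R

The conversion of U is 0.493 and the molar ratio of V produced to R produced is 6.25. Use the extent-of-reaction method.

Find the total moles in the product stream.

432 mol/s

Conversion of U: U consumed = 0.493 × 217.3 = 107.1 mol/s = 1ξ₁ + 1ξ₂.
Selectivity: 2ξ₁ / (1ξ₂) = 6.25 → ξ₁ = 3.125 ξ₂.
Substitute: (1·3.125 + 1) ξ₂ = 107.1 → ξ₂ = 25.97 mol/s, ξ₁ = 81.16 mol/s.
Outlet amounts (n = n₀ + Σ ν·ξ):
  U: 217.3 − 1(81.16) − 1(25.97) = 110.2
  Q: 266.7 − 1(81.16) − 2(25.97) = 133.6
  V: 0 + 2(81.16) = 162.3
  R: 0 + 1(25.97) = 25.97
Total out = 110.2 + 133.6 + 162.3 + 25.97 = 432.1 mol/s.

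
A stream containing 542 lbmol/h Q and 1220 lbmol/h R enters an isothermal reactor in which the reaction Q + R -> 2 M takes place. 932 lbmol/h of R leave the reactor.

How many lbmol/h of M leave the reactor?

For R: n = n₀ − 1ξ → 932 = 1220 − 1ξ, giving ξ = 288 lbmol/h.
Outlet amounts (n = n₀ + ν ξ):
  Q: 542 − 1(288) = 254
  R: 1220 − 1(288) = 932
  M: 0 + 2(288) = 576

576 lbmol/h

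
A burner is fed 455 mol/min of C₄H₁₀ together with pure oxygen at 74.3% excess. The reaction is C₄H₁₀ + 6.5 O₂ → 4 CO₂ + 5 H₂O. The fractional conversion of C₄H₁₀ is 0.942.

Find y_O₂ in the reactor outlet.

0.379

Stoichiometric O₂ = 6.5 × 455 = 2958 mol/min; O₂ fed = 2958 × 1.743 = 5155 mol/min.
Fuel reacted = 0.942 × 455 → ξ = 428.6 mol/min.
Outlet (n = n₀ + ν ξ):
  C₄H₁₀: 455 − 1(428.6) = 26.39
  O₂: 5155 − 6.5(428.6) = 2369
  CO₂: 0 + 4(428.6) = 1714
  H₂O: 0 + 5(428.6) = 2143
Total out = 6253 mol/min; y_O₂ = 2369 / 6253 = 0.3789.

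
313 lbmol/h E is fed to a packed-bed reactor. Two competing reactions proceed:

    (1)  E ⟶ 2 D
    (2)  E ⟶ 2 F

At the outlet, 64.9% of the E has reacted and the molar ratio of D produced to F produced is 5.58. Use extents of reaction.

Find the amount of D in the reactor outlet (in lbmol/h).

345 lbmol/h

Conversion of E: E consumed = 0.649 × 313 = 203.1 lbmol/h = 1ξ₁ + 1ξ₂.
Selectivity: 2ξ₁ / (2ξ₂) = 5.58 → ξ₁ = 5.58 ξ₂.
Substitute: (1·5.58 + 1) ξ₂ = 203.1 → ξ₂ = 30.87 lbmol/h, ξ₁ = 172.3 lbmol/h.
Outlet amounts (n = n₀ + Σ ν·ξ):
  E: 313 − 1(172.3) − 1(30.87) = 109.9
  D: 0 + 2(172.3) = 344.5
  F: 0 + 2(30.87) = 61.74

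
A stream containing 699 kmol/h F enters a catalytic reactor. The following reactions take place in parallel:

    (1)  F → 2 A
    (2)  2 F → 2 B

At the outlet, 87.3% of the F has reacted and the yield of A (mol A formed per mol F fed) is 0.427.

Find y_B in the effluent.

Yield of A: 2ξ₁ / 699 = 0.427 → ξ₁ = 149.2 kmol/h.
Conversion of F: 1ξ₁ + 2ξ₂ = 0.873 × 699 = 610.2 → ξ₂ = 230.5 kmol/h.
Outlet amounts (n = n₀ + Σ ν·ξ):
  F: 699 − 1(149.2) − 2(230.5) = 88.77
  A: 0 + 2(149.2) = 298.5
  B: 0 + 2(230.5) = 461
Total out = 848.2 kmol/h; y_B = 461 / 848.2 = 0.5435.

0.543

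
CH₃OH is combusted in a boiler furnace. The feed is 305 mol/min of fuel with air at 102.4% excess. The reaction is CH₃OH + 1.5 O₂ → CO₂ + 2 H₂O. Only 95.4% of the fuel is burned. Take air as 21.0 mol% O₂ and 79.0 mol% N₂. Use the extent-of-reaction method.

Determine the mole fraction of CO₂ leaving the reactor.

0.0599

Stoichiometric O₂ = 1.5 × 305 = 457.5 mol/min; O₂ fed = 457.5 × 2.024 = 926 mol/min.
N₂ fed = 926 × 79/21 = 3483 mol/min.
Fuel reacted = 0.954 × 305 → ξ = 291 mol/min.
Outlet (n = n₀ + ν ξ):
  CH₃OH: 305 − 1(291) = 14.03
  O₂: 926 − 1.5(291) = 489.5
  N₂: 3483 (inert)
  CO₂: 0 + 1(291) = 291
  H₂O: 0 + 2(291) = 581.9
Total out = 4860 mol/min; y_CO₂ = 291 / 4860 = 0.05987.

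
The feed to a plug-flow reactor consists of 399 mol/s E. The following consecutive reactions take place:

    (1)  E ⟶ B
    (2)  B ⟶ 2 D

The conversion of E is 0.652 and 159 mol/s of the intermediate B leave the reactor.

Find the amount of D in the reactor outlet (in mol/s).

Conversion of E: E consumed = 1ξ₁ = 0.652 × 399 → ξ₁ = 260.1 mol/s.
B balance: n_B = 0 + 1ξ₁ − 1ξ₂ = 159 → ξ₂ = (1·260.1 − 159)/1 = 101.1 mol/s.
Outlet amounts (n = n₀ + Σ ν·ξ):
  E: 399 − 1(260.1) = 138.9
  B: 0 + 1(260.1) − 1(101.1) = 159
  D: 0 + 2(101.1) = 202.3

202 mol/s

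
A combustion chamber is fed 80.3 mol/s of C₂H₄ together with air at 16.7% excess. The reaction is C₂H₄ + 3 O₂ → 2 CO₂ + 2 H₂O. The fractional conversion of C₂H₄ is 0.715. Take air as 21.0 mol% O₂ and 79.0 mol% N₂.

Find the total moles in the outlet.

1420 mol/s

Stoichiometric O₂ = 3 × 80.3 = 240.9 mol/s; O₂ fed = 240.9 × 1.167 = 281.1 mol/s.
N₂ fed = 281.1 × 79/21 = 1058 mol/s.
Fuel reacted = 0.715 × 80.3 → ξ = 57.41 mol/s.
Outlet (n = n₀ + ν ξ):
  C₂H₄: 80.3 − 1(57.41) = 22.89
  O₂: 281.1 − 3(57.41) = 108.9
  N₂: 1058 (inert)
  CO₂: 0 + 2(57.41) = 114.8
  H₂O: 0 + 2(57.41) = 114.8
Total out = 22.89 + 108.9 + 1058 + 114.8 + 114.8 = 1419 mol/s.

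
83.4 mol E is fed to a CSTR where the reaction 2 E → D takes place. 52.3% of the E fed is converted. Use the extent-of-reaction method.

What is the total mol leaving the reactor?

E reacted = 0.523 × 83.4 = 43.62 mol; ν_E = −2, so ξ = 43.62/2 = 21.81 mol.
Outlet amounts (n = n₀ + ν ξ):
  E: 83.4 − 2(21.81) = 39.78
  D: 0 + 1(21.81) = 21.81
Total out = 39.78 + 21.81 = 61.59 mol.

61.6 mol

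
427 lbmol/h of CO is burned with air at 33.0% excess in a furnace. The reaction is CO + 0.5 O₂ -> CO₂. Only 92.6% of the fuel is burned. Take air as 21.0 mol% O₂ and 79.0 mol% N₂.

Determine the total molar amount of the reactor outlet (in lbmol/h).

Stoichiometric O₂ = 0.5 × 427 = 213.5 lbmol/h; O₂ fed = 213.5 × 1.330 = 284 lbmol/h.
N₂ fed = 284 × 79/21 = 1068 lbmol/h.
Fuel reacted = 0.926 × 427 → ξ = 395.4 lbmol/h.
Outlet (n = n₀ + ν ξ):
  CO: 427 − 1(395.4) = 31.6
  O₂: 284 − 0.5(395.4) = 86.25
  N₂: 1068 (inert)
  CO₂: 0 + 1(395.4) = 395.4
Total out = 31.6 + 86.25 + 1068 + 395.4 = 1581 lbmol/h.

1580 lbmol/h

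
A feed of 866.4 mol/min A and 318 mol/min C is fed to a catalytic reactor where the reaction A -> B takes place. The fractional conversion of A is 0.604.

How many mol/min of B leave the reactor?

A reacted = 0.604 × 866.4 = 523.3 mol/min; ν_A = −1, so ξ = 523.3/1 = 523.3 mol/min.
Outlet amounts (n = n₀ + ν ξ):
  A: 866.4 − 1(523.3) = 343.1
  B: 0 + 1(523.3) = 523.3
  C: 318 (inert)

523 mol/min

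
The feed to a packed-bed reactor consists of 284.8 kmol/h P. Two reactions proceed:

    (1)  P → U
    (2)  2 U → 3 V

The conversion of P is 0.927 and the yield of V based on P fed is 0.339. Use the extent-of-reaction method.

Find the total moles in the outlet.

Conversion of P: P consumed = 1ξ₁ = 0.927 × 284.8 → ξ₁ = 264 kmol/h.
Yield of V: 3ξ₂ / 284.8 = 0.339 → ξ₂ = 32.18 kmol/h.
Outlet amounts (n = n₀ + Σ ν·ξ):
  P: 284.8 − 1(264) = 20.79
  U: 0 + 1(264) − 2(32.18) = 199.6
  V: 0 + 3(32.18) = 96.55
Total out = 20.79 + 199.6 + 96.55 = 317 kmol/h.

317 kmol/h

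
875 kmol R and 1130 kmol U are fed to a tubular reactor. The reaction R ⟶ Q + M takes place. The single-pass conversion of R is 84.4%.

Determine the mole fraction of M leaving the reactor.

R reacted = 0.844 × 875 = 738.5 kmol; ν_R = −1, so ξ = 738.5/1 = 738.5 kmol.
Outlet amounts (n = n₀ + ν ξ):
  R: 875 − 1(738.5) = 136.5
  Q: 0 + 1(738.5) = 738.5
  M: 0 + 1(738.5) = 738.5
  U: 1130 (inert)
Total out = 2744 kmol; y_M = 738.5 / 2744 = 0.2692.

0.269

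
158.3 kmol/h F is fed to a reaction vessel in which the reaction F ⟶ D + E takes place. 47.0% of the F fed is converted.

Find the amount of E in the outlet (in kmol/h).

74.4 kmol/h

F reacted = 0.47 × 158.3 = 74.4 kmol/h; ν_F = −1, so ξ = 74.4/1 = 74.4 kmol/h.
Outlet amounts (n = n₀ + ν ξ):
  F: 158.3 − 1(74.4) = 83.9
  D: 0 + 1(74.4) = 74.4
  E: 0 + 1(74.4) = 74.4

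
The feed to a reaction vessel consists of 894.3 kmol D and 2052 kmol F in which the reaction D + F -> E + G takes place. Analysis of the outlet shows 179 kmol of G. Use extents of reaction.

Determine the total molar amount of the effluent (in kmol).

For G: n = n₀ + 1ξ → 179 = 0 + 1ξ, giving ξ = 179 kmol.
Outlet amounts (n = n₀ + ν ξ):
  D: 894.3 − 1(179) = 715.3
  F: 2052 − 1(179) = 1873
  E: 0 + 1(179) = 179
  G: 0 + 1(179) = 179
Total out = 715.3 + 1873 + 179 + 179 = 2946 kmol.

2950 kmol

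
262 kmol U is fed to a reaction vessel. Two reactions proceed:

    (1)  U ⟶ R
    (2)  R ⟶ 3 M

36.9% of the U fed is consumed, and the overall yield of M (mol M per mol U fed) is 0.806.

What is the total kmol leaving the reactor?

Conversion of U: U consumed = 1ξ₁ = 0.369 × 262 → ξ₁ = 96.68 kmol.
Yield of M: 3ξ₂ / 262 = 0.806 → ξ₂ = 70.39 kmol.
Outlet amounts (n = n₀ + Σ ν·ξ):
  U: 262 − 1(96.68) = 165.3
  R: 0 + 1(96.68) − 1(70.39) = 26.29
  M: 0 + 3(70.39) = 211.2
Total out = 165.3 + 26.29 + 211.2 = 402.8 kmol.

403 kmol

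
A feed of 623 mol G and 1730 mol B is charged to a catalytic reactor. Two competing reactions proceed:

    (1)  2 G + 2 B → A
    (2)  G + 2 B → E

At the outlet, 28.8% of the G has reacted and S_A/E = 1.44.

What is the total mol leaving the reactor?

2060 mol

Conversion of G: G consumed = 0.288 × 623 = 179.4 mol = 2ξ₁ + 1ξ₂.
Selectivity: 1ξ₁ / (1ξ₂) = 1.44 → ξ₁ = 1.44 ξ₂.
Substitute: (2·1.44 + 1) ξ₂ = 179.4 → ξ₂ = 46.24 mol, ξ₁ = 66.59 mol.
Outlet amounts (n = n₀ + Σ ν·ξ):
  G: 623 − 2(66.59) − 1(46.24) = 443.6
  B: 1730 − 2(66.59) − 2(46.24) = 1504
  A: 0 + 1(66.59) = 66.59
  E: 0 + 1(46.24) = 46.24
Total out = 443.6 + 1504 + 66.59 + 46.24 = 2061 mol.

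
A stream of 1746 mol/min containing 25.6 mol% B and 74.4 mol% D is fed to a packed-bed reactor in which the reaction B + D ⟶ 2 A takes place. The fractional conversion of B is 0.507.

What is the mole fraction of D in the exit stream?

0.614

B reacted = 0.507 × 447 = 226.6 mol/min; ν_B = −1, so ξ = 226.6/1 = 226.6 mol/min.
Outlet amounts (n = n₀ + ν ξ):
  B: 447 − 1(226.6) = 220.4
  D: 1299 − 1(226.6) = 1072
  A: 0 + 2(226.6) = 453.2
Total out = 1746 mol/min; y_D = 1072 / 1746 = 0.6142.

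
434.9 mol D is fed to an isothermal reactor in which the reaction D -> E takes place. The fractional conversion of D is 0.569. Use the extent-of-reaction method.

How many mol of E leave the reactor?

D reacted = 0.569 × 434.9 = 247.5 mol; ν_D = −1, so ξ = 247.5/1 = 247.5 mol.
Outlet amounts (n = n₀ + ν ξ):
  D: 434.9 − 1(247.5) = 187.4
  E: 0 + 1(247.5) = 247.5

247 mol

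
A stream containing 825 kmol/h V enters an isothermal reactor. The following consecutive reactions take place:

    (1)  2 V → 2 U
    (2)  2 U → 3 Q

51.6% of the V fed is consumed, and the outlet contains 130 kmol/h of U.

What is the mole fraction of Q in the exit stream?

0.456

Conversion of V: V consumed = 2ξ₁ = 0.516 × 825 → ξ₁ = 212.8 kmol/h.
U balance: n_U = 0 + 2ξ₁ − 2ξ₂ = 130 → ξ₂ = (2·212.8 − 130)/2 = 147.8 kmol/h.
Outlet amounts (n = n₀ + Σ ν·ξ):
  V: 825 − 2(212.8) = 399.3
  U: 0 + 2(212.8) − 2(147.8) = 130
  Q: 0 + 3(147.8) = 443.5
Total out = 972.8 kmol/h; y_Q = 443.5 / 972.8 = 0.4559.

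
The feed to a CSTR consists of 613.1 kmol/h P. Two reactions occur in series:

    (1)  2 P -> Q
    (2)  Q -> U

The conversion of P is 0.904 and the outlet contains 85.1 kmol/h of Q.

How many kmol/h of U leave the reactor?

192 kmol/h

Conversion of P: P consumed = 2ξ₁ = 0.904 × 613.1 → ξ₁ = 277.1 kmol/h.
Q balance: n_Q = 0 + 1ξ₁ − 1ξ₂ = 85.1 → ξ₂ = (1·277.1 − 85.1)/1 = 192 kmol/h.
Outlet amounts (n = n₀ + Σ ν·ξ):
  P: 613.1 − 2(277.1) = 58.86
  Q: 0 + 1(277.1) − 1(192) = 85.1
  U: 0 + 1(192) = 192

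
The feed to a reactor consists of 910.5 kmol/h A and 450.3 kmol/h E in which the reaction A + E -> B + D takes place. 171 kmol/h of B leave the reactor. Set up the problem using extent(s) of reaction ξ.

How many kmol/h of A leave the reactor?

For B: n = n₀ + 1ξ → 171 = 0 + 1ξ, giving ξ = 171 kmol/h.
Outlet amounts (n = n₀ + ν ξ):
  A: 910.5 − 1(171) = 739.5
  E: 450.3 − 1(171) = 279.3
  B: 0 + 1(171) = 171
  D: 0 + 1(171) = 171

740 kmol/h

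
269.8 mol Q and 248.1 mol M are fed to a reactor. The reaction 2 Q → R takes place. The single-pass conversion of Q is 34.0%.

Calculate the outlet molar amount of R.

Q reacted = 0.34 × 269.8 = 91.73 mol; ν_Q = −2, so ξ = 91.73/2 = 45.87 mol.
Outlet amounts (n = n₀ + ν ξ):
  Q: 269.8 − 2(45.87) = 178.1
  R: 0 + 1(45.87) = 45.87
  M: 248.1 (inert)

45.9 mol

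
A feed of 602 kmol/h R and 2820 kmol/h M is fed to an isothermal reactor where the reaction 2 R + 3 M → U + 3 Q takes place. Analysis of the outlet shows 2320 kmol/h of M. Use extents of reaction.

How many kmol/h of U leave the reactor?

For M: n = n₀ − 3ξ → 2320 = 2820 − 3ξ, giving ξ = 166.7 kmol/h.
Outlet amounts (n = n₀ + ν ξ):
  R: 602 − 2(166.7) = 268.7
  M: 2820 − 3(166.7) = 2320
  U: 0 + 1(166.7) = 166.7
  Q: 0 + 3(166.7) = 500

167 kmol/h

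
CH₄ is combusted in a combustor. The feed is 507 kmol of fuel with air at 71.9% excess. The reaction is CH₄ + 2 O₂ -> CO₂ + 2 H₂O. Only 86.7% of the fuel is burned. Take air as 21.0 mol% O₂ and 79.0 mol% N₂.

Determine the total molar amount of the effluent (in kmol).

Stoichiometric O₂ = 2 × 507 = 1014 kmol; O₂ fed = 1014 × 1.719 = 1743 kmol.
N₂ fed = 1743 × 79/21 = 6557 kmol.
Fuel reacted = 0.867 × 507 → ξ = 439.6 kmol.
Outlet (n = n₀ + ν ξ):
  CH₄: 507 − 1(439.6) = 67.43
  O₂: 1743 − 2(439.6) = 863.9
  N₂: 6557 (inert)
  CO₂: 0 + 1(439.6) = 439.6
  H₂O: 0 + 2(439.6) = 879.1
Total out = 67.43 + 863.9 + 6557 + 439.6 + 879.1 = 8807 kmol.

8810 kmol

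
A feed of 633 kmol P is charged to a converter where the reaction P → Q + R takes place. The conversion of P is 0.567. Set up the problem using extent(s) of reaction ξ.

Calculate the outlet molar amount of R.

P reacted = 0.567 × 633 = 358.9 kmol; ν_P = −1, so ξ = 358.9/1 = 358.9 kmol.
Outlet amounts (n = n₀ + ν ξ):
  P: 633 − 1(358.9) = 274.1
  Q: 0 + 1(358.9) = 358.9
  R: 0 + 1(358.9) = 358.9

359 kmol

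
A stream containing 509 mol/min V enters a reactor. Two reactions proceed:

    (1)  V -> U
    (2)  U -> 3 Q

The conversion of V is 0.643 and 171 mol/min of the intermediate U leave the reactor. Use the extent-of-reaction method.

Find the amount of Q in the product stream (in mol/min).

Conversion of V: V consumed = 1ξ₁ = 0.643 × 509 → ξ₁ = 327.3 mol/min.
U balance: n_U = 0 + 1ξ₁ − 1ξ₂ = 171 → ξ₂ = (1·327.3 − 171)/1 = 156.3 mol/min.
Outlet amounts (n = n₀ + Σ ν·ξ):
  V: 509 − 1(327.3) = 181.7
  U: 0 + 1(327.3) − 1(156.3) = 171
  Q: 0 + 3(156.3) = 468.9

469 mol/min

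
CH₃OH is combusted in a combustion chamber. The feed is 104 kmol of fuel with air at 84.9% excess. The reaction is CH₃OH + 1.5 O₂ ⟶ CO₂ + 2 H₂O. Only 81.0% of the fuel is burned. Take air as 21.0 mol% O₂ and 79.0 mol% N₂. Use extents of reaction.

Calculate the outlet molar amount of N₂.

Stoichiometric O₂ = 1.5 × 104 = 156 kmol; O₂ fed = 156 × 1.849 = 288.4 kmol.
N₂ fed = 288.4 × 79/21 = 1085 kmol.
Fuel reacted = 0.81 × 104 → ξ = 84.24 kmol.
Outlet (n = n₀ + ν ξ):
  CH₃OH: 104 − 1(84.24) = 19.76
  O₂: 288.4 − 1.5(84.24) = 162.1
  N₂: 1085 (inert)
  CO₂: 0 + 1(84.24) = 84.24
  H₂O: 0 + 2(84.24) = 168.5

1090 kmol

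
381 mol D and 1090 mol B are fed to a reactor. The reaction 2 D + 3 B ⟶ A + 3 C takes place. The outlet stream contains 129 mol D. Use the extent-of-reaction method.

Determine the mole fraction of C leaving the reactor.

For D: n = n₀ − 2ξ → 129 = 381 − 2ξ, giving ξ = 126 mol.
Outlet amounts (n = n₀ + ν ξ):
  D: 381 − 2(126) = 129
  B: 1090 − 3(126) = 712
  A: 0 + 1(126) = 126
  C: 0 + 3(126) = 378
Total out = 1345 mol; y_C = 378 / 1345 = 0.281.

0.281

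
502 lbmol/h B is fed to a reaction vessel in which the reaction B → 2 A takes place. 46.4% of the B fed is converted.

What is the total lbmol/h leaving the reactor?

B reacted = 0.464 × 502 = 232.9 lbmol/h; ν_B = −1, so ξ = 232.9/1 = 232.9 lbmol/h.
Outlet amounts (n = n₀ + ν ξ):
  B: 502 − 1(232.9) = 269.1
  A: 0 + 2(232.9) = 465.9
Total out = 269.1 + 465.9 = 734.9 lbmol/h.

735 lbmol/h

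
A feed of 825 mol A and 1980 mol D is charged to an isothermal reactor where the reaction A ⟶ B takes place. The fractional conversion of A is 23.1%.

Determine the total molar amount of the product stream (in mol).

2800 mol

A reacted = 0.231 × 825 = 190.6 mol; ν_A = −1, so ξ = 190.6/1 = 190.6 mol.
Outlet amounts (n = n₀ + ν ξ):
  A: 825 − 1(190.6) = 634.4
  B: 0 + 1(190.6) = 190.6
  D: 1980 (inert)
Total out = 634.4 + 190.6 + 1980 = 2805 mol.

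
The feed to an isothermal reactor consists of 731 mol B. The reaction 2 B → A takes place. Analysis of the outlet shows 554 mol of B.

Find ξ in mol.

ξ = 88.5 mol

For B: n = n₀ − 2ξ → 554 = 731 − 2ξ, giving ξ = 88.5 mol.
Outlet amounts (n = n₀ + ν ξ):
  B: 731 − 2(88.5) = 554
  A: 0 + 1(88.5) = 88.5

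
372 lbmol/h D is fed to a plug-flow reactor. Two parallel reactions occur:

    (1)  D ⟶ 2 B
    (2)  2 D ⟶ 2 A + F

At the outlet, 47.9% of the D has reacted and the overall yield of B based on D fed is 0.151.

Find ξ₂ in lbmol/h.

ξ₂ = 75.1 lbmol/h

Yield of B: 2ξ₁ / 372 = 0.151 → ξ₁ = 28.09 lbmol/h.
Conversion of D: 1ξ₁ + 2ξ₂ = 0.479 × 372 = 178.2 → ξ₂ = 75.05 lbmol/h.
Outlet amounts (n = n₀ + Σ ν·ξ):
  D: 372 − 1(28.09) − 2(75.05) = 193.8
  B: 0 + 2(28.09) = 56.17
  A: 0 + 2(75.05) = 150.1
  F: 0 + 1(75.05) = 75.05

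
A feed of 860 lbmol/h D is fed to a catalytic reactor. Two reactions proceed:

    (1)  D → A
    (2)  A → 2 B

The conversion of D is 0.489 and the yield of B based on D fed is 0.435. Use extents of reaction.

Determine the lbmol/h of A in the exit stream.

233 lbmol/h

Conversion of D: D consumed = 1ξ₁ = 0.489 × 860 → ξ₁ = 420.5 lbmol/h.
Yield of B: 2ξ₂ / 860 = 0.435 → ξ₂ = 187.1 lbmol/h.
Outlet amounts (n = n₀ + Σ ν·ξ):
  D: 860 − 1(420.5) = 439.5
  A: 0 + 1(420.5) − 1(187.1) = 233.5
  B: 0 + 2(187.1) = 374.1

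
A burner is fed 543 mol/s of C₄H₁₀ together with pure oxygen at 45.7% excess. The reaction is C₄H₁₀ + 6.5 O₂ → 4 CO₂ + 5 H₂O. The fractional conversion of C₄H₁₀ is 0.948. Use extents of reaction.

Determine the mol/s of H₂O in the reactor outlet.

2570 mol/s

Stoichiometric O₂ = 6.5 × 543 = 3530 mol/s; O₂ fed = 3530 × 1.457 = 5142 mol/s.
Fuel reacted = 0.948 × 543 → ξ = 514.8 mol/s.
Outlet (n = n₀ + ν ξ):
  C₄H₁₀: 543 − 1(514.8) = 28.24
  O₂: 5142 − 6.5(514.8) = 1797
  CO₂: 0 + 4(514.8) = 2059
  H₂O: 0 + 5(514.8) = 2574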